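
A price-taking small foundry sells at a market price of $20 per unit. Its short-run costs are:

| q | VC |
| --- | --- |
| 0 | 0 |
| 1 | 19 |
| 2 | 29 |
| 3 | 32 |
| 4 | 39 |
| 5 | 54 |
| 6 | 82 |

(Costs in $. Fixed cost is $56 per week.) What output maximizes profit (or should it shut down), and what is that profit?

Tabulate TR − TC: q=0: -56; q=1: -55; q=2: -45; q=3: -28; q=4: -15; q=5: -10; q=6: -18.
Profit is maximized at q = 5. AVC there is 54/5 = $10.80 ≤ P, so producing beats shutting down (which would give -$56).

q = 5; profit = -$10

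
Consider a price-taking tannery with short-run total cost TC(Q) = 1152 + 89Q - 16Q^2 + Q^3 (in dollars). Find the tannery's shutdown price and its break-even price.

Shutdown price = min AVC. AVC = 89 - 16Q + Q^2, with vertex at Q = 8 and minimum $25.
ATC = 1152/Q + 89 - 16Q + Q^2. Setting dATC/dQ = −1152/Q^2 − 16 + 2Q = 0 gives Q = 12 (since 2·12^3 − 16·12^2 = 1152).
min ATC = 1152/12 + 89 − 16·12 + 12^2 = $137. That is the break-even price.
For $25 ≤ P < $137 the firm produces at a loss; below $25 it shuts down.

Shutdown price = $25; break-even price = $137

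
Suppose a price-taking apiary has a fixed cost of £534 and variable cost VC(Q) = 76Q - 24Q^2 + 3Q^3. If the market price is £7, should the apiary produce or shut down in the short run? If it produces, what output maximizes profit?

Strip out fixed cost: VC = 76Q - 24Q^2 + 3Q^3. Then AVC = 76 - 24Q + 3Q^2 and MC = 76 - 48Q + 9Q^2.
The AVC parabola has its vertex at Q = 24/6 = 4, where AVC = 76 - 24·4 + 3·4^2 = £28.
With P < min AVC (£7 < £28), every unit sold adds to the loss.
Best response: produce nothing and absorb the £534 fixed cost.

Shut down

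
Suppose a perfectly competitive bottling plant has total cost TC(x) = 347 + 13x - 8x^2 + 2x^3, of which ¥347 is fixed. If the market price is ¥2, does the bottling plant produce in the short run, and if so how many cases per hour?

From TC, MC = TC'(x) = 13 - 16x + 6x^2 and AVC = VC/x = 13 - 8x + 2x^2.
AVC hits its minimum where MC = AVC, at x = 2, giving min AVC = 13 - 8·2 + 2·2^2 = ¥5.
With P < min AVC (¥2 < ¥5), every unit sold adds to the loss.
Best response: produce nothing and absorb the ¥347 fixed cost.

Shut down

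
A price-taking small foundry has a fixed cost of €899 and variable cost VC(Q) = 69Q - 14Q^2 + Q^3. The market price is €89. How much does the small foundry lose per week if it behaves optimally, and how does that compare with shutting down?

AVC = 69 - 14Q + Q^2 has its minimum €20 at Q = 7; price €89 clears that bar, so the firm operates.
With MC = 69 - 28Q + 3Q^2, P = MC on the upward-sloping part at Q* = 10.
TR = 89·10 = 890. TC = 899 + 290 = 1189. Profit = 890 − 1189 = -€299.
That loss of €299 beats the €899 the firm would lose by shutting down; producing recovers €600 of fixed cost.

Profit = -€299 at Q = 10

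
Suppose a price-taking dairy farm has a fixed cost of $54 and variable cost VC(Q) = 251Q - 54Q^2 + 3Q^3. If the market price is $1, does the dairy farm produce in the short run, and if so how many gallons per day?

From TC, MC = TC'(Q) = 251 - 108Q + 9Q^2 and AVC = VC/Q = 251 - 54Q + 3Q^2.
AVC is minimized where dAVC/dQ = -54 + 6Q = 0, at Q = 9; min AVC = 251 - 54·9 + 3·9^2 = $8.
P = $1 lies below min AVC = $8; no output level covers variable cost.
The firm minimizes its loss by shutting down and losing only its fixed cost of $54.

Shut down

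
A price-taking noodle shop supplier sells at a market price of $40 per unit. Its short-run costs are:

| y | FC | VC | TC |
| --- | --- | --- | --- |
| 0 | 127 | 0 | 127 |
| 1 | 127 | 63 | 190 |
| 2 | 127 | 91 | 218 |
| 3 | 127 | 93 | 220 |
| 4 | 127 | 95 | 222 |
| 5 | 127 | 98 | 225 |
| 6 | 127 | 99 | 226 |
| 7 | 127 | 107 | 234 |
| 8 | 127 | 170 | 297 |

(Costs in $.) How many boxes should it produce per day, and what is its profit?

y = 7; profit = $46

Profit at each row (π = 40y − TC): y=0: -127; y=1: -150; y=2: -138; y=3: -100; y=4: -62; y=5: -25; y=6: 14; y=7: 46; y=8: 23.
Profit is maximized at y = 7. AVC there is 107/7 = $15.29 ≤ P, so producing beats shutting down (which would give -$127).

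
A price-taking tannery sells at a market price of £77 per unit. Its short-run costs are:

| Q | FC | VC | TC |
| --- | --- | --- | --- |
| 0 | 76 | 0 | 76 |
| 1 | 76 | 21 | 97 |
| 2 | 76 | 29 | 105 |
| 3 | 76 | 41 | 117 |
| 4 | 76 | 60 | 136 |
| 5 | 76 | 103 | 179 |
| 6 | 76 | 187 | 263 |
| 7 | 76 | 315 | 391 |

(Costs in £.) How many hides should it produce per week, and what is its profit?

Tabulate TR − TC: Q=0: -76; Q=1: -20; Q=2: 49; Q=3: 114; Q=4: 172; Q=5: 206; Q=6: 199; Q=7: 148.
Profit is maximized at Q = 5. AVC there is 103/5 = £20.60 ≤ P, so producing beats shutting down (which would give -£76).

Q = 5; profit = £206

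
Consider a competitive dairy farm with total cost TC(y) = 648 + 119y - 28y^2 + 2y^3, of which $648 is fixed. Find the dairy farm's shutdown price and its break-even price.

Shutdown price = $21; break-even price = $101

Shutdown price = min AVC. AVC = 119 - 28y + 2y^2, with vertex at y = 7 and minimum $21.
ATC = 648/y + 119 - 28y + 2y^2. Setting dATC/dy = −648/y^2 − 28 + 4y = 0 gives y = 9 (since 4·9^3 − 28·9^2 = 648).
min ATC = 648/9 + 119 − 28·9 + 2·9^2 = $101. That is the break-even price.
Between these two prices the firm operates at a loss; above $101 it earns a profit.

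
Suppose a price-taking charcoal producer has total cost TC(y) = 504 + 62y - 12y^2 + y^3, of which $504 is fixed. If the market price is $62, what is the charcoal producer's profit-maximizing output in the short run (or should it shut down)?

Strip out fixed cost: VC = 62y - 12y^2 + y^3. Then AVC = 62 - 12y + y^2 and MC = 62 - 24y + 3y^2.
AVC hits its minimum where MC = AVC, at y = 6, giving min AVC = 62 - 12·6 + 6^2 = $26.
Because $62 ≥ $26, revenue can cover variable cost; the firm operates.
Set P = MC: 62 = 62 - 24y + 3y^2 → -24y + 3y^2 = 0. The roots are y = 0 and y = 8; the profit-maximizing output is on the rising part of MC, so y* = 8.
Check: AVC at y = 8 is $30 ≤ P, so revenue covers variable cost.
Profit = P·y − TC = 62·8 − 744 = -$248, a loss, but smaller than the $504 fixed cost the firm would lose by shutting down.

Produce at y = 8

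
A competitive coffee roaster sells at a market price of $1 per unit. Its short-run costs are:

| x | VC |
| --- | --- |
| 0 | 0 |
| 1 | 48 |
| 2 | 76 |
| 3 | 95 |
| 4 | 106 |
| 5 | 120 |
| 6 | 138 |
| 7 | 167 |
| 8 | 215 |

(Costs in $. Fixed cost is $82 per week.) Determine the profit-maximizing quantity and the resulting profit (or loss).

Profit at each row (π = 1x − TC): x=0: -82; x=1: -129; x=2: -156; x=3: -174; x=4: -184; x=5: -197; x=6: -214; x=7: -242; x=8: -289.
Profit is highest at x = 0. Equivalently, the lowest AVC in the table is 138/6 ≈ $23 at x = 6, and P = $1 falls below it — price never covers variable cost, so the firm shuts down and loses only its fixed cost.

x = 0 (shut down); profit = -$82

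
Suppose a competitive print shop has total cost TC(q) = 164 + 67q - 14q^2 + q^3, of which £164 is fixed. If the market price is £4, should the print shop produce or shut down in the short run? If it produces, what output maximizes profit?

Variable cost is VC = 67q - 14q^2 + q^3, so AVC = VC/q = 67 - 14q + q^2 and MC = dTC/dq = 67 - 28q + 3q^2.
The AVC parabola has its vertex at q = 14/2 = 7, where AVC = 67 - 14·7 + 7^2 = £18.
P = £4 lies below min AVC = £18; no output level covers variable cost.
Best response: produce nothing and absorb the £164 fixed cost.

Shut down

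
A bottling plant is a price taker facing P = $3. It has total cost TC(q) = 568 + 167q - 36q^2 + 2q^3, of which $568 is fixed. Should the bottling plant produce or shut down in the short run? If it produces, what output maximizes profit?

Shut down

Variable cost is VC = 167q - 36q^2 + 2q^3, so AVC = VC/q = 167 - 36q + 2q^2 and MC = dTC/dq = 167 - 72q + 6q^2.
AVC hits its minimum where MC = AVC, at q = 9, giving min AVC = 167 - 36·9 + 2·9^2 = $5.
With P < min AVC ($3 < $5), every unit sold adds to the loss.
Best response: produce nothing and absorb the $568 fixed cost.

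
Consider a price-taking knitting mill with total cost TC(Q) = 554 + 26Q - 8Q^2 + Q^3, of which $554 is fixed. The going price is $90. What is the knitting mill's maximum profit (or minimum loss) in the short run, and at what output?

Profit = -$42 at Q = 8

AVC = 26 - 8Q + Q^2; min AVC = $10 at Q = 4. Since P = $90 ≥ min AVC, the firm produces.
With MC = 26 - 16Q + 3Q^2, P = MC on the upward-sloping part at Q* = 8.
TR = 90·8 = 720. TC = 554 + 208 = 762. Profit = 720 − 762 = -$42.
By producing, the firm covers all variable cost plus $512 of fixed cost; shutting down would lose the full $554.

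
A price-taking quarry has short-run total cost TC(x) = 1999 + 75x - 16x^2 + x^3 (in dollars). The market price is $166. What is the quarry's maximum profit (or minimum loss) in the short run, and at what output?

Profit = -$309 at x = 13

AVC = 75 - 16x + x^2 has its minimum $11 at x = 8; price $166 clears that bar, so the firm operates.
MC = 75 - 32x + 3x^2. Setting P = MC and taking the root on the rising branch gives x* = 13.
TR = 166·13 = 2158. TC = 1999 + 468 = 2467. Profit = 2158 − 2467 = -$309.
By producing, the firm covers all variable cost plus $1690 of fixed cost; shutting down would lose the full $1999.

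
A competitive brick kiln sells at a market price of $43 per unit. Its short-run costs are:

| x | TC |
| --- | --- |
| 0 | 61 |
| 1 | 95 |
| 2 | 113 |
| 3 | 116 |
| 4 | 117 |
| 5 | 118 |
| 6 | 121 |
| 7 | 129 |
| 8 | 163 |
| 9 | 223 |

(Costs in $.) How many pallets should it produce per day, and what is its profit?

Compute π = P·x − TC at each output: x=0: -61; x=1: -52; x=2: -27; x=3: 13; x=4: 55; x=5: 97; x=6: 137; x=7: 172; x=8: 181; x=9: 164.
Profit is maximized at x = 8. AVC there is 102/8 = $12.75 ≤ P, so producing beats shutting down (which would give -$61).

x = 8; profit = $181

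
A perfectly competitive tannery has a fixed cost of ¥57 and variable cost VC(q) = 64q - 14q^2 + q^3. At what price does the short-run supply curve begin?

The shutdown price is the minimum of AVC. VC = 64q - 14q^2 + q^3, so AVC = 64 - 14q + q^2.
dAVC/dq = -14 + 2q = 0 gives q = 7. min AVC = 64 - 14·7 + 7^2 = 15.
The firm shuts down for any P below ¥15.

¥15 per unit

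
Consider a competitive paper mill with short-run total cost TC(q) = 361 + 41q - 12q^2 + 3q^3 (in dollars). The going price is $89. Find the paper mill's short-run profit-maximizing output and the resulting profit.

AVC = 41 - 12q + 3q^2; min AVC = $29 at q = 2. Since P = $89 ≥ min AVC, the firm produces.
MC = 41 - 24q + 9q^2. Setting P = MC and taking the root on the rising branch gives q* = 4.
TR = 89·4 = 356. TC = 361 + 164 = 525. Profit = 356 − 525 = -$169.
Shutting down would mean losing the fixed cost of $361, so operating at a loss of $169 is better by $192.

Profit = -$169 at q = 4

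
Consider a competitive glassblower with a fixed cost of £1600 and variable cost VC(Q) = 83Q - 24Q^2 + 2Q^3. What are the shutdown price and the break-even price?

AVC = 83 - 24Q + 2Q^2; minimized at Q = 6, giving min AVC = £11. That is the shutdown price.
ATC = 1600/Q + 83 - 24Q + 2Q^2. Setting dATC/dQ = −1600/Q^2 − 24 + 4Q = 0 gives Q = 10 (since 4·10^3 − 24·10^2 = 1600).
min ATC = 1600/10 + 83 − 24·10 + 2·10^2 = £203. That is the break-even price.
Between these two prices the firm operates at a loss; above £203 it earns a profit.

Shutdown price = £11; break-even price = £203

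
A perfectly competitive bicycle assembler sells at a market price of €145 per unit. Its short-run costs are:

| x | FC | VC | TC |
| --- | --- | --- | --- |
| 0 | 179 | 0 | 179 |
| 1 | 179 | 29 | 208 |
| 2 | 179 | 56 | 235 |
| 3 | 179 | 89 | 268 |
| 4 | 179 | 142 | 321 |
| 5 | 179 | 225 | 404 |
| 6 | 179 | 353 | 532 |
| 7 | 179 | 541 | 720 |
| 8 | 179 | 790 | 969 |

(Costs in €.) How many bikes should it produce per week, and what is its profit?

Tabulate TR − TC: x=0: -179; x=1: -63; x=2: 55; x=3: 167; x=4: 259; x=5: 321; x=6: 338; x=7: 295; x=8: 191.
Profit is maximized at x = 6. AVC there is 353/6 = €58.83 ≤ P, so producing beats shutting down (which would give -€179).

x = 6; profit = €338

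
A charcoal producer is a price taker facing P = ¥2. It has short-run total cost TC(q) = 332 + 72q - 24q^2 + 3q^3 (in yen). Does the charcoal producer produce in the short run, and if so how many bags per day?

Strip out fixed cost: VC = 72q - 24q^2 + 3q^3. Then AVC = 72 - 24q + 3q^2 and MC = 72 - 48q + 9q^2.
AVC is minimized where dAVC/dq = -24 + 6q = 0, at q = 4; min AVC = 72 - 24·4 + 3·4^2 = ¥24.
Since P = ¥2 < min AVC = ¥24, price fails to cover variable cost at any output.
Best response: produce nothing and absorb the ¥332 fixed cost.

Shut down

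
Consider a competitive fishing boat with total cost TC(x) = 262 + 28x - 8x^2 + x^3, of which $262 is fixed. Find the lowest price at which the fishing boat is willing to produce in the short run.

The firm shuts down when price falls below the minimum of average variable cost. AVC = VC/x = 28 - 8x + x^2.
At the minimum of AVC, MC = AVC. MC = 28 - 16x + 3x^2; setting MC = AVC gives 2x^2 - 8x = 0, so x = 4. min AVC = 12.
The firm shuts down for any P below $12.

$12 per unit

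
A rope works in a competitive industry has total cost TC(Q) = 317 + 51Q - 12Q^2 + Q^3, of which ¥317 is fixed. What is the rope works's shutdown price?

The firm shuts down when price falls below the minimum of average variable cost. AVC = VC/Q = 51 - 12Q + Q^2.
At the minimum of AVC, MC = AVC. MC = 51 - 24Q + 3Q^2; setting MC = AVC gives 2Q^2 - 12Q = 0, so Q = 6. min AVC = 15.
For P < ¥15 the firm produces nothing.

¥15 per unit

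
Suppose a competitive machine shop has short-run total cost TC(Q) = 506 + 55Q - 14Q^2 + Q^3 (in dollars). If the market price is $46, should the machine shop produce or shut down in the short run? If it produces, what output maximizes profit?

Produce at Q = 9

From TC, MC = TC'(Q) = 55 - 28Q + 3Q^2 and AVC = VC/Q = 55 - 14Q + Q^2.
The AVC parabola has its vertex at Q = 14/2 = 7, where AVC = 55 - 14·7 + 7^2 = $6.
Since P = $46 ≥ min AVC = $6, price covers variable cost and the firm should produce.
P = MC gives 9 - 28Q + 3Q^2 = 0, with roots 1/3 and 9. Take the larger (rising MC): Q* = 9.
Check: AVC at Q = 9 is $10 ≤ P, so revenue covers variable cost.
Profit = P·Q − TC = 46·9 − 596 = -$182, a loss, but smaller than the $506 fixed cost the firm would lose by shutting down.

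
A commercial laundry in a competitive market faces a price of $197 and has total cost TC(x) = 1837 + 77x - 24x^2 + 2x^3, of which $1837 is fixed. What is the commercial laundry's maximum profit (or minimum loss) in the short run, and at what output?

Profit = -$237 at x = 10

AVC = 77 - 24x + 2x^2; min AVC = $5 at x = 6. Since P = $197 ≥ min AVC, the firm produces.
With MC = 77 - 48x + 6x^2, P = MC on the upward-sloping part at x* = 10.
TR = 197·10 = 1970. TC = 1837 + 370 = 2207. Profit = 1970 − 2207 = -$237.
Shutting down would mean losing the fixed cost of $1837, so operating at a loss of $237 is better by $1600.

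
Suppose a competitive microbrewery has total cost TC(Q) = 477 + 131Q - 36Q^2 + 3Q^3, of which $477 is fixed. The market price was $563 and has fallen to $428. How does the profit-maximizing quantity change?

Output falls from 12 to 11

MC = 131 - 72Q + 9Q^2; the shutdown threshold is min AVC = $23 (at Q = 6).
At P = $563 ≥ min AVC, set P = MC on the rising branch: Q = 12.
At P = $428 ≥ min AVC, set P = MC: Q = 11. The firm stays open but cuts output.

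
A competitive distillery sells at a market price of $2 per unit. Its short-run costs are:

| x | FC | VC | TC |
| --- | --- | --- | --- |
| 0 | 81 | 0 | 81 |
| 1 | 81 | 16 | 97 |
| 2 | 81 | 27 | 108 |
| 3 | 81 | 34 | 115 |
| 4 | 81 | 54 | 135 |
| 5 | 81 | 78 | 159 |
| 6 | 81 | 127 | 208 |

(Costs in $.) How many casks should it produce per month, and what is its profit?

Tabulate TR − TC: x=0: -81; x=1: -95; x=2: -104; x=3: -109; x=4: -127; x=5: -149; x=6: -196.
Profit is highest at x = 0. Equivalently, the lowest AVC in the table is 34/3 ≈ $11.33 at x = 3, and P = $2 falls below it — price never covers variable cost, so the firm shuts down and loses only its fixed cost.

x = 0 (shut down); profit = -$81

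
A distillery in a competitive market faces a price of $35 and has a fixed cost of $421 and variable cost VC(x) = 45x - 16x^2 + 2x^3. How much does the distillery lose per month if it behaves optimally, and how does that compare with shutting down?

Profit = -$321 at x = 5

AVC = 45 - 16x + 2x^2 has its minimum $13 at x = 4; price $35 clears that bar, so the firm operates.
MC = 45 - 32x + 6x^2. Setting P = MC and taking the root on the rising branch gives x* = 5.
TR = 35·5 = 175. TC = 421 + 75 = 496. Profit = 175 − 496 = -$321.
By producing, the firm covers all variable cost plus $100 of fixed cost; shutting down would lose the full $421.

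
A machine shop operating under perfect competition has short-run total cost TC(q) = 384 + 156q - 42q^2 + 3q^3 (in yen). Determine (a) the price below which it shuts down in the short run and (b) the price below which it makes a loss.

AVC = 156 - 42q + 3q^2; minimized at q = 7, giving min AVC = ¥9. That is the shutdown price.
ATC = 384/q + 156 - 42q + 3q^2. Setting dATC/dq = −384/q^2 − 42 + 6q = 0 gives q = 8 (since 6·8^3 − 42·8^2 = 384).
min ATC = 384/8 + 156 − 42·8 + 3·8^2 = ¥60. That is the break-even price.
For ¥9 ≤ P < ¥60 the firm produces at a loss; below ¥9 it shuts down.

Shutdown price = ¥9; break-even price = ¥60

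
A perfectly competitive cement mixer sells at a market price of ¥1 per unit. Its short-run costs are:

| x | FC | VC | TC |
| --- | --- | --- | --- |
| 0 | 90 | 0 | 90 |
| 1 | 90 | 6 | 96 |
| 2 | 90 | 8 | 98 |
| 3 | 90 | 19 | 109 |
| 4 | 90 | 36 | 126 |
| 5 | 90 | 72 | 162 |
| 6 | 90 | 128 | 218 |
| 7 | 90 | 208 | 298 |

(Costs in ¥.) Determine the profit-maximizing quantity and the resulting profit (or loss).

Profit at each row (π = 1x − TC): x=0: -90; x=1: -95; x=2: -96; x=3: -106; x=4: -122; x=5: -157; x=6: -212; x=7: -291.
Profit is highest at x = 0. Equivalently, the lowest AVC in the table is 8/2 ≈ ¥4 at x = 2, and P = ¥1 falls below it — price never covers variable cost, so the firm shuts down and loses only its fixed cost.

x = 0 (shut down); profit = -¥90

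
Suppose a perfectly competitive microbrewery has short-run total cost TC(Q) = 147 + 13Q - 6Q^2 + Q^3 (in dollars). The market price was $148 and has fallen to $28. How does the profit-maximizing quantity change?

Output falls from 9 to 5

MC = 13 - 12Q + 3Q^2; the shutdown threshold is min AVC = $4 (at Q = 3).
With P = $148 above the shutdown price, P = MC gives Q = 9.
At P = $28 ≥ min AVC, set P = MC: Q = 5. The firm stays open but cuts output.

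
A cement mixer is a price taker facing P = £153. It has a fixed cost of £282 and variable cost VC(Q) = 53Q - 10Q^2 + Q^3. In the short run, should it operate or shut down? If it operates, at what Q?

Strip out fixed cost: VC = 53Q - 10Q^2 + Q^3. Then AVC = 53 - 10Q + Q^2 and MC = 53 - 20Q + 3Q^2.
AVC hits its minimum where MC = AVC, at Q = 5, giving min AVC = 53 - 10·5 + 5^2 = £28.
P = £153 exceeds min AVC = £28, so the firm stays open.
P = MC gives -100 - 20Q + 3Q^2 = 0, with roots -10/3 and 10. Take the larger (rising MC): Q* = 10.
Check: AVC at Q = 10 is £53 ≤ P, so revenue covers variable cost.
Profit = P·Q − TC = 153·10 − 812 = £718.

Produce at Q = 10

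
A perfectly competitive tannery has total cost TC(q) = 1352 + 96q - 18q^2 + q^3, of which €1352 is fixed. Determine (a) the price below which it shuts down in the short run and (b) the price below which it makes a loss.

Shutdown price = €15; break-even price = €135

AVC = 96 - 18q + q^2; minimized at q = 9, giving min AVC = €15. That is the shutdown price.
ATC = 1352/q + 96 - 18q + q^2. Setting dATC/dq = −1352/q^2 − 18 + 2q = 0 gives q = 13 (since 2·13^3 − 18·13^2 = 1352).
min ATC = 1352/13 + 96 − 18·13 + 13^2 = €135. That is the break-even price.
For €15 ≤ P < €135 the firm produces at a loss; below €15 it shuts down.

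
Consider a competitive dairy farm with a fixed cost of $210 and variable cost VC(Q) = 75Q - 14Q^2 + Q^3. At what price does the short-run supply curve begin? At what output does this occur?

The firm shuts down when price falls below the minimum of average variable cost. AVC = VC/Q = 75 - 14Q + Q^2.
dAVC/dQ = -14 + 2Q = 0 gives Q = 7. min AVC = 75 - 14·7 + 7^2 = 26.
So the shutdown price is $26.

$26 per unit, at Q = 7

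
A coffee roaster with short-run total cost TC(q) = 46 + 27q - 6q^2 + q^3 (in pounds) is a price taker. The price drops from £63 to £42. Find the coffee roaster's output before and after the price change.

Output falls from 6 to 5

AVC = 27 - 6q + q^2, minimized at q = 3 where min AVC = £18. MC = 27 - 12q + 3q^2.
With P = £63 above the shutdown price, P = MC gives q = 6.
At P = £42 ≥ min AVC, set P = MC: q = 5. The firm stays open but cuts output.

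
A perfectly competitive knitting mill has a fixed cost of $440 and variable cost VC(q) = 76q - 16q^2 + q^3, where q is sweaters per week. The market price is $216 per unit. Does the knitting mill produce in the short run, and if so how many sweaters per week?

Strip out fixed cost: VC = 76q - 16q^2 + q^3. Then AVC = 76 - 16q + q^2 and MC = 76 - 32q + 3q^2.
AVC hits its minimum where MC = AVC, at q = 8, giving min AVC = 76 - 16·8 + 8^2 = $12.
Since P = $216 ≥ min AVC = $12, price covers variable cost and the firm should produce.
Set P = MC: 216 = 76 - 32q + 3q^2 → -140 - 32q + 3q^2 = 0. The roots are q = -10/3 and q = 14; the profit-maximizing output is on the rising part of MC, so q* = 14.
Check: AVC at q = 14 is $48 ≤ P, so revenue covers variable cost.
Profit = P·q − TC = 216·14 − 1112 = $1912.

Produce at q = 14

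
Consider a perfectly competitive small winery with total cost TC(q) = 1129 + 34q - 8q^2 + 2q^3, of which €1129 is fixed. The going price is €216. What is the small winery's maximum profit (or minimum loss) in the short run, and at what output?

Profit = -€149 at q = 7

AVC = 34 - 8q + 2q^2 has its minimum €26 at q = 2; price €216 clears that bar, so the firm operates.
MC = 34 - 16q + 6q^2. Setting P = MC and taking the root on the rising branch gives q* = 7.
TR = 216·7 = 1512. TC = 1129 + 532 = 1661. Profit = 1512 − 1661 = -€149.
That loss of €149 beats the €1129 the firm would lose by shutting down; producing recovers €980 of fixed cost.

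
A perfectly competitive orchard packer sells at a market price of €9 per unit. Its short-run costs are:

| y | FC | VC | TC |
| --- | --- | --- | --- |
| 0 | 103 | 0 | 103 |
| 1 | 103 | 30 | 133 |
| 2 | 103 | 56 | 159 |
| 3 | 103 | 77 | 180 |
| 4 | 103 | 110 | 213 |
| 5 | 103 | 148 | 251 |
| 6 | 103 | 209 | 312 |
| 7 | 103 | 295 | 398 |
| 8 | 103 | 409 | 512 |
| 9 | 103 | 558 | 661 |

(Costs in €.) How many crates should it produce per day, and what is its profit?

y = 0 (shut down); profit = -€103

Tabulate TR − TC: y=0: -103; y=1: -124; y=2: -141; y=3: -153; y=4: -177; y=5: -206; y=6: -258; y=7: -335; y=8: -440; y=9: -580.
Profit is highest at y = 0. Equivalently, the lowest AVC in the table is 77/3 ≈ €25.67 at y = 3, and P = €9 falls below it — price never covers variable cost, so the firm shuts down and loses only its fixed cost.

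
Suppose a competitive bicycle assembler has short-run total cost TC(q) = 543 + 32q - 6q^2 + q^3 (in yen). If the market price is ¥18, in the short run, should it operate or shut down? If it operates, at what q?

Shut down

From TC, MC = TC'(q) = 32 - 12q + 3q^2 and AVC = VC/q = 32 - 6q + q^2.
AVC hits its minimum where MC = AVC, at q = 3, giving min AVC = 32 - 6·3 + 3^2 = ¥23.
Since P = ¥18 < min AVC = ¥23, price fails to cover variable cost at any output.
Shutting down limits the loss to fixed cost, ¥543.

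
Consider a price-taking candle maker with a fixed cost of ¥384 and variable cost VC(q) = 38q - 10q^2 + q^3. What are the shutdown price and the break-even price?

Shutdown price = min AVC. AVC = 38 - 10q + q^2, with vertex at q = 5 and minimum ¥13.
ATC = 384/q + 38 - 10q + q^2. Setting dATC/dq = −384/q^2 − 10 + 2q = 0 gives q = 8 (since 2·8^3 − 10·8^2 = 384).
min ATC = 384/8 + 38 − 10·8 + 8^2 = ¥70. That is the break-even price.
Between these two prices the firm operates at a loss; above ¥70 it earns a profit.

Shutdown price = ¥13; break-even price = ¥70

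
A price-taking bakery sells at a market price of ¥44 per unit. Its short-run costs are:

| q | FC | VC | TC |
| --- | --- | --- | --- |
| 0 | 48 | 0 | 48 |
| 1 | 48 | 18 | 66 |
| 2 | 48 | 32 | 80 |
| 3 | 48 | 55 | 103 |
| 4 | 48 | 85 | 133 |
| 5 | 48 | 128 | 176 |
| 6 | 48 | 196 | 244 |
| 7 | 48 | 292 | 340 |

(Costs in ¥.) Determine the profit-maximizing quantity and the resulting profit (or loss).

q = 5; profit = ¥44

Profit at each row (π = 44q − TC): q=0: -48; q=1: -22; q=2: 8; q=3: 29; q=4: 43; q=5: 44; q=6: 20; q=7: -32.
Profit is maximized at q = 5. AVC there is 128/5 = ¥25.60 ≤ P, so producing beats shutting down (which would give -¥48).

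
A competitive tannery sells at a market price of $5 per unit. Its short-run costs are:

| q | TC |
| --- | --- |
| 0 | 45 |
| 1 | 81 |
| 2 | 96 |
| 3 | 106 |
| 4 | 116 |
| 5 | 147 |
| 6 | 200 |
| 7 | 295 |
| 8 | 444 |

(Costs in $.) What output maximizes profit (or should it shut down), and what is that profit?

Compute π = P·q − TC at each output: q=0: -45; q=1: -76; q=2: -86; q=3: -91; q=4: -96; q=5: -122; q=6: -170; q=7: -260; q=8: -404.
Profit is highest at q = 0. Equivalently, the lowest AVC in the table is 71/4 ≈ $17.75 at q = 4, and P = $5 falls below it — price never covers variable cost, so the firm shuts down and loses only its fixed cost.

q = 0 (shut down); profit = -$45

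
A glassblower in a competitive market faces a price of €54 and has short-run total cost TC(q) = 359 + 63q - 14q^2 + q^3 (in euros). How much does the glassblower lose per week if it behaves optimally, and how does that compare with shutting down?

Profit = -€35 at q = 9

AVC = 63 - 14q + q^2; min AVC = €14 at q = 7. Since P = €54 ≥ min AVC, the firm produces.
With MC = 63 - 28q + 3q^2, P = MC on the upward-sloping part at q* = 9.
TR = 54·9 = 486. TC = 359 + 162 = 521. Profit = 486 − 521 = -€35.
By producing, the firm covers all variable cost plus €324 of fixed cost; shutting down would lose the full €359.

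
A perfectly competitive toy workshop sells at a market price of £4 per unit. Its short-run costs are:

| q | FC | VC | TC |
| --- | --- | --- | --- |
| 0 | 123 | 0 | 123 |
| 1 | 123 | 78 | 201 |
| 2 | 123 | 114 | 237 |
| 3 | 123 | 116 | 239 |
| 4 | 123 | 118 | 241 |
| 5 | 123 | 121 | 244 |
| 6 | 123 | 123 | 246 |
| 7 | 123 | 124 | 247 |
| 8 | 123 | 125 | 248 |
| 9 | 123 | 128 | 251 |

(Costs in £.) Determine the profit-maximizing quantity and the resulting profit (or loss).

Compute π = P·q − TC at each output: q=0: -123; q=1: -197; q=2: -229; q=3: -227; q=4: -225; q=5: -224; q=6: -222; q=7: -219; q=8: -216; q=9: -215.
Profit is highest at q = 0. Equivalently, the lowest AVC in the table is 128/9 ≈ £14.22 at q = 9, and P = £4 falls below it — price never covers variable cost, so the firm shuts down and loses only its fixed cost.

q = 0 (shut down); profit = -£123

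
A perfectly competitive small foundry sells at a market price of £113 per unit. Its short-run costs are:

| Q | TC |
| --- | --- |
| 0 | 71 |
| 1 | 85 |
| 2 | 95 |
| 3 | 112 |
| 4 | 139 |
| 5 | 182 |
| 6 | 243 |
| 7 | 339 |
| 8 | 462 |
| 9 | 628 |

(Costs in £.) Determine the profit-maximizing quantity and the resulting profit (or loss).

Profit at each row (π = 113Q − TC): Q=0: -71; Q=1: 28; Q=2: 131; Q=3: 227; Q=4: 313; Q=5: 383; Q=6: 435; Q=7: 452; Q=8: 442; Q=9: 389.
Profit is maximized at Q = 7. AVC there is 268/7 = £38.29 ≤ P, so producing beats shutting down (which would give -£71).

Q = 7; profit = £452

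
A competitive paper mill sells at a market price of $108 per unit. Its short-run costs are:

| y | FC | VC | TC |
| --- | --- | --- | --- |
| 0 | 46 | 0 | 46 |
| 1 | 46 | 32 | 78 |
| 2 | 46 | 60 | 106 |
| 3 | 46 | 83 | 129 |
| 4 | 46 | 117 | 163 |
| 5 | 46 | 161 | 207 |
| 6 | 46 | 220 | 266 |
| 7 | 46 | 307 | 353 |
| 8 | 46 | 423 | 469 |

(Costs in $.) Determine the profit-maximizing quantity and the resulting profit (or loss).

y = 7; profit = $403

Compute π = P·y − TC at each output: y=0: -46; y=1: 30; y=2: 110; y=3: 195; y=4: 269; y=5: 333; y=6: 382; y=7: 403; y=8: 395.
Profit is maximized at y = 7. AVC there is 307/7 = $43.86 ≤ P, so producing beats shutting down (which would give -$46).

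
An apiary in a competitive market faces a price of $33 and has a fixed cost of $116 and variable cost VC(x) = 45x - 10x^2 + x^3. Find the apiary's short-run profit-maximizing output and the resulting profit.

Profit = -$44 at x = 6

AVC = 45 - 10x + x^2 has its minimum $20 at x = 5; price $33 clears that bar, so the firm operates.
MC = 45 - 20x + 3x^2. Setting P = MC and taking the root on the rising branch gives x* = 6.
TR = 33·6 = 198. TC = 116 + 126 = 242. Profit = 198 − 242 = -$44.
Shutting down would mean losing the fixed cost of $116, so operating at a loss of $44 is better by $72.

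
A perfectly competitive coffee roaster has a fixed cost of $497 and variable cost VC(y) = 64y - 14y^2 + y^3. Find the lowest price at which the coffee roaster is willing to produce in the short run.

Short-run supply begins at min AVC. From VC = 64y - 14y^2 + y^3, AVC = 64 - 14y + y^2.
dAVC/dy = -14 + 2y = 0 gives y = 7. min AVC = 64 - 14·7 + 7^2 = 15.
So the shutdown price is $15.

$15 per unit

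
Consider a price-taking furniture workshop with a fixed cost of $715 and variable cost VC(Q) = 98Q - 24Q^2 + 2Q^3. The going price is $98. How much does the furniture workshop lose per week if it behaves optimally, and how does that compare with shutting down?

AVC = 98 - 24Q + 2Q^2; min AVC = $26 at Q = 6. Since P = $98 ≥ min AVC, the firm produces.
With MC = 98 - 48Q + 6Q^2, P = MC on the upward-sloping part at Q* = 8.
TR = 98·8 = 784. TC = 715 + 272 = 987. Profit = 784 − 987 = -$203.
Shutting down would mean losing the fixed cost of $715, so operating at a loss of $203 is better by $512.

Profit = -$203 at Q = 8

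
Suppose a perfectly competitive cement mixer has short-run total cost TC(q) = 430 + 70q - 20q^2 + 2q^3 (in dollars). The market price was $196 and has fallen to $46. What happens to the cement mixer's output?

AVC = 70 - 20q + 2q^2, minimized at q = 5 where min AVC = $20. MC = 70 - 40q + 6q^2.
At P = $196 ≥ min AVC, set P = MC on the rising branch: q = 9.
At P = $46 ≥ min AVC, set P = MC: q = 6. The firm stays open but cuts output.

Output falls from 9 to 6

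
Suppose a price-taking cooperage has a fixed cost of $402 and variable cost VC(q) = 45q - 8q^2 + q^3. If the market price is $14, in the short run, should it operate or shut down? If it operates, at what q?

Strip out fixed cost: VC = 45q - 8q^2 + q^3. Then AVC = 45 - 8q + q^2 and MC = 45 - 16q + 3q^2.
The AVC parabola has its vertex at q = 8/2 = 4, where AVC = 45 - 8·4 + 4^2 = $29.
Since P = $14 < min AVC = $29, price fails to cover variable cost at any output.
Shutting down limits the loss to fixed cost, $402.

Shut down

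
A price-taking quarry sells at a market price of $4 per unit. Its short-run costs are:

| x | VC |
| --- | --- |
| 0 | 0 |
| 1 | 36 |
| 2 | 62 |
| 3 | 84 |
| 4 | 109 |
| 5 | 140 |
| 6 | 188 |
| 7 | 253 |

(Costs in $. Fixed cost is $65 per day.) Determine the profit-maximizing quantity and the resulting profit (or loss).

Compute π = P·x − TC at each output: x=0: -65; x=1: -97; x=2: -119; x=3: -137; x=4: -158; x=5: -185; x=6: -229; x=7: -290.
Profit is highest at x = 0. Equivalently, the lowest AVC in the table is 109/4 ≈ $27.25 at x = 4, and P = $4 falls below it — price never covers variable cost, so the firm shuts down and loses only its fixed cost.

x = 0 (shut down); profit = -$65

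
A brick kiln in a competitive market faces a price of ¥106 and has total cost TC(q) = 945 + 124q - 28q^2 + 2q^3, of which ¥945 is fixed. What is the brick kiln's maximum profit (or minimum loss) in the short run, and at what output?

Profit = -¥297 at q = 9

AVC = 124 - 28q + 2q^2; min AVC = ¥26 at q = 7. Since P = ¥106 ≥ min AVC, the firm produces.
MC = 124 - 56q + 6q^2. Setting P = MC and taking the root on the rising branch gives q* = 9.
TR = 106·9 = 954. TC = 945 + 306 = 1251. Profit = 954 − 1251 = -¥297.
By producing, the firm covers all variable cost plus ¥648 of fixed cost; shutting down would lose the full ¥945.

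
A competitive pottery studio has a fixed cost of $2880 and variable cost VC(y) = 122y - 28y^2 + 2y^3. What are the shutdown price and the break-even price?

Shutdown price = min AVC. AVC = 122 - 28y + 2y^2, with vertex at y = 7 and minimum $24.
ATC = 2880/y + 122 - 28y + 2y^2. Setting dATC/dy = −2880/y^2 − 28 + 4y = 0 gives y = 12 (since 4·12^3 − 28·12^2 = 2880).
min ATC = 2880/12 + 122 − 28·12 + 2·12^2 = $314. That is the break-even price.
For $24 ≤ P < $314 the firm produces at a loss; below $24 it shuts down.

Shutdown price = $24; break-even price = $314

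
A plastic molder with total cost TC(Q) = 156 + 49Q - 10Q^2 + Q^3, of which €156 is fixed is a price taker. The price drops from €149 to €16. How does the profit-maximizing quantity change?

AVC = 49 - 10Q + Q^2, minimized at Q = 5 where min AVC = €24. MC = 49 - 20Q + 3Q^2.
With P = €149 above the shutdown price, P = MC gives Q = 10.
At P = €16 < min AVC = €24, price no longer covers variable cost at any output, so the firm shuts down: Q = 0.

Output falls from 10 to 0 (the firm shuts down)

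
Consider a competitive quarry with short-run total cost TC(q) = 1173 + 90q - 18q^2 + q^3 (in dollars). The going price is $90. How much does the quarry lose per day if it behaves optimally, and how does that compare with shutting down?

Profit = -$309 at q = 12

AVC = 90 - 18q + q^2; min AVC = $9 at q = 9. Since P = $90 ≥ min AVC, the firm produces.
MC = 90 - 36q + 3q^2. Setting P = MC and taking the root on the rising branch gives q* = 12.
TR = 90·12 = 1080. TC = 1173 + 216 = 1389. Profit = 1080 − 1389 = -$309.
That loss of $309 beats the $1173 the firm would lose by shutting down; producing recovers $864 of fixed cost.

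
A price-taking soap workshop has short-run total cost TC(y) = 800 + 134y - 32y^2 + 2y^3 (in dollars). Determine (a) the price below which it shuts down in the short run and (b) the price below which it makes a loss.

Shutdown price = $6; break-even price = $94

AVC = 134 - 32y + 2y^2; minimized at y = 8, giving min AVC = $6. That is the shutdown price.
ATC = 800/y + 134 - 32y + 2y^2. Setting dATC/dy = −800/y^2 − 32 + 4y = 0 gives y = 10 (since 4·10^3 − 32·10^2 = 800).
min ATC = 800/10 + 134 − 32·10 + 2·10^2 = $94. That is the break-even price.
For $6 ≤ P < $94 the firm produces at a loss; below $6 it shuts down.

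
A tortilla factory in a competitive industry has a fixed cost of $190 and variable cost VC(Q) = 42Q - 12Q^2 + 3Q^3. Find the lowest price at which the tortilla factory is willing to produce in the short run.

The firm shuts down when price falls below the minimum of average variable cost. AVC = VC/Q = 42 - 12Q + 3Q^2.
dAVC/dQ = -12 + 6Q = 0 gives Q = 2. min AVC = 42 - 12·2 + 3·2^2 = 30.
So the shutdown price is $30.

$30 per unit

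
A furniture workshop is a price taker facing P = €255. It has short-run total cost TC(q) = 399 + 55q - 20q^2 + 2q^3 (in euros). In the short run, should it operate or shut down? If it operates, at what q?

Produce at q = 10

Variable cost is VC = 55q - 20q^2 + 2q^3, so AVC = VC/q = 55 - 20q + 2q^2 and MC = dTC/dq = 55 - 40q + 6q^2.
AVC is minimized where dAVC/dq = -20 + 4q = 0, at q = 5; min AVC = 55 - 20·5 + 2·5^2 = €5.
P = €255 exceeds min AVC = €5, so the firm stays open.
Set P = MC: 255 = 55 - 40q + 6q^2 → -200 - 40q + 6q^2 = 0. The roots are q = -10/3 and q = 10; the profit-maximizing output is on the rising part of MC, so q* = 10.
Check: AVC at q = 10 is €55 ≤ P, so revenue covers variable cost.
Profit = P·q − TC = 255·10 − 949 = €1601.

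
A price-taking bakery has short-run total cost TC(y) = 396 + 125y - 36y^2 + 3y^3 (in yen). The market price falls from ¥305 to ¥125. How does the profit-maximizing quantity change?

AVC = 125 - 36y + 3y^2, minimized at y = 6 where min AVC = ¥17. MC = 125 - 72y + 9y^2.
At P = ¥305 ≥ min AVC, set P = MC on the rising branch: y = 10.
At P = ¥125 ≥ min AVC, set P = MC: y = 8. The firm stays open but cuts output.

Output falls from 10 to 8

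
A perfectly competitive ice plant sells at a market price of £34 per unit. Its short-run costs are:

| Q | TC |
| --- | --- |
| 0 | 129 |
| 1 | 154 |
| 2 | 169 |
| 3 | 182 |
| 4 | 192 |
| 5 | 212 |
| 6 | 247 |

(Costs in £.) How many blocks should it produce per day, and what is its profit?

Tabulate TR − TC: Q=0: -129; Q=1: -120; Q=2: -101; Q=3: -80; Q=4: -56; Q=5: -42; Q=6: -43.
Profit is maximized at Q = 5. AVC there is 83/5 = £16.60 ≤ P, so producing beats shutting down (which would give -£129).

Q = 5; profit = -£42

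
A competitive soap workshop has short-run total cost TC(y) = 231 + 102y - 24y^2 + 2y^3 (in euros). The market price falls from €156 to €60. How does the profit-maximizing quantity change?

Output falls from 9 to 7

AVC = 102 - 24y + 2y^2, minimized at y = 6 where min AVC = €30. MC = 102 - 48y + 6y^2.
At P = €156 ≥ min AVC, set P = MC on the rising branch: y = 9.
At P = €60 ≥ min AVC, set P = MC: y = 7. The firm stays open but cuts output.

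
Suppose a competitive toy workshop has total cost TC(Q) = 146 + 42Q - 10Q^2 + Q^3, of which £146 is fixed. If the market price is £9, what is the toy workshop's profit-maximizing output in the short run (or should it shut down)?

Variable cost is VC = 42Q - 10Q^2 + Q^3, so AVC = VC/Q = 42 - 10Q + Q^2 and MC = dTC/dQ = 42 - 20Q + 3Q^2.
The AVC parabola has its vertex at Q = 10/2 = 5, where AVC = 42 - 10·5 + 5^2 = £17.
P = £9 lies below min AVC = £17; no output level covers variable cost.
Shutting down limits the loss to fixed cost, £146.

Shut down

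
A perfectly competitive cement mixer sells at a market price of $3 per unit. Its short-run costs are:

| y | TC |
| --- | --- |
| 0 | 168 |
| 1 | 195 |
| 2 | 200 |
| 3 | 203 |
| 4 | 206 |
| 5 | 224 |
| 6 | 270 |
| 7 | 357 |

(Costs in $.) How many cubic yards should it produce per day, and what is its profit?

Profit at each row (π = 3y − TC): y=0: -168; y=1: -192; y=2: -194; y=3: -194; y=4: -194; y=5: -209; y=6: -252; y=7: -336.
Profit is highest at y = 0. Equivalently, the lowest AVC in the table is 38/4 ≈ $9.50 at y = 4, and P = $3 falls below it — price never covers variable cost, so the firm shuts down and loses only its fixed cost.

y = 0 (shut down); profit = -$168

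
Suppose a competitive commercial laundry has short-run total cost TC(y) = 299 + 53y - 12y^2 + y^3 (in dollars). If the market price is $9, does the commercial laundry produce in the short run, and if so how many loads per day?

Shut down

From TC, MC = TC'(y) = 53 - 24y + 3y^2 and AVC = VC/y = 53 - 12y + y^2.
AVC is minimized where dAVC/dy = -12 + 2y = 0, at y = 6; min AVC = 53 - 12·6 + 6^2 = $17.
With P < min AVC ($9 < $17), every unit sold adds to the loss.
The firm minimizes its loss by shutting down and losing only its fixed cost of $299.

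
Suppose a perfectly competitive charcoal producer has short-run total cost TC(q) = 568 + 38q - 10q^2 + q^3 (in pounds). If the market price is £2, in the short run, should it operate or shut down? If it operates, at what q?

Shut down

Strip out fixed cost: VC = 38q - 10q^2 + q^3. Then AVC = 38 - 10q + q^2 and MC = 38 - 20q + 3q^2.
The AVC parabola has its vertex at q = 10/2 = 5, where AVC = 38 - 10·5 + 5^2 = £13.
With P < min AVC (£2 < £13), every unit sold adds to the loss.
Shutting down limits the loss to fixed cost, £568.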